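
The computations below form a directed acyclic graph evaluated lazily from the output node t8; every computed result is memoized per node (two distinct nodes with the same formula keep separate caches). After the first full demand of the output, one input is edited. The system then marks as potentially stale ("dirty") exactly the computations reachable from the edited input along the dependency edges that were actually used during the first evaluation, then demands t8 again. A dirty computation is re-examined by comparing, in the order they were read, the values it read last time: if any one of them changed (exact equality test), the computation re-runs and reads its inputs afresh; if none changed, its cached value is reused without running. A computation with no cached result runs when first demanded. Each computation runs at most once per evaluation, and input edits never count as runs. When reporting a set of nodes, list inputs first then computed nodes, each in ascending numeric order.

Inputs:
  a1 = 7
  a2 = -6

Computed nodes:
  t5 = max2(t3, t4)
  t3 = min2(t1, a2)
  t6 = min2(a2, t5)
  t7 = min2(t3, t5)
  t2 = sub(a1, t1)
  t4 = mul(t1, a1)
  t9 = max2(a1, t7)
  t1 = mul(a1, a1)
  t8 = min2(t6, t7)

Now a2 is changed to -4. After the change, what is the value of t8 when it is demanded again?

First demand of the output computes:
  t1 = mul(7, 7) = 49
  t3 = min2(49, -6) = -6
  t4 = mul(49, 7) = 343
  t5 = max2(-6, 343) = 343
  t6 = min2(-6, 343) = -6
  t7 = min2(-6, 343) = -6
  t8 = min2(-6, -6) = -6

After the edit, cleaning proceeds:
  t3: a read changed (a2 -6->-4) — executes, giving -4.
  t5: a read changed (t3 -6->-4) — executes, giving 343 — identical to its old value.
  t6: a read changed (a2 -6->-4) — executes, giving -4.
  t7: a read changed (t3 -6->-4) — executes, giving -4.
  t8: a read changed (t6 -6->-4; t7 -6->-4) — executes, giving -4.

Demanding t8 again yields -4.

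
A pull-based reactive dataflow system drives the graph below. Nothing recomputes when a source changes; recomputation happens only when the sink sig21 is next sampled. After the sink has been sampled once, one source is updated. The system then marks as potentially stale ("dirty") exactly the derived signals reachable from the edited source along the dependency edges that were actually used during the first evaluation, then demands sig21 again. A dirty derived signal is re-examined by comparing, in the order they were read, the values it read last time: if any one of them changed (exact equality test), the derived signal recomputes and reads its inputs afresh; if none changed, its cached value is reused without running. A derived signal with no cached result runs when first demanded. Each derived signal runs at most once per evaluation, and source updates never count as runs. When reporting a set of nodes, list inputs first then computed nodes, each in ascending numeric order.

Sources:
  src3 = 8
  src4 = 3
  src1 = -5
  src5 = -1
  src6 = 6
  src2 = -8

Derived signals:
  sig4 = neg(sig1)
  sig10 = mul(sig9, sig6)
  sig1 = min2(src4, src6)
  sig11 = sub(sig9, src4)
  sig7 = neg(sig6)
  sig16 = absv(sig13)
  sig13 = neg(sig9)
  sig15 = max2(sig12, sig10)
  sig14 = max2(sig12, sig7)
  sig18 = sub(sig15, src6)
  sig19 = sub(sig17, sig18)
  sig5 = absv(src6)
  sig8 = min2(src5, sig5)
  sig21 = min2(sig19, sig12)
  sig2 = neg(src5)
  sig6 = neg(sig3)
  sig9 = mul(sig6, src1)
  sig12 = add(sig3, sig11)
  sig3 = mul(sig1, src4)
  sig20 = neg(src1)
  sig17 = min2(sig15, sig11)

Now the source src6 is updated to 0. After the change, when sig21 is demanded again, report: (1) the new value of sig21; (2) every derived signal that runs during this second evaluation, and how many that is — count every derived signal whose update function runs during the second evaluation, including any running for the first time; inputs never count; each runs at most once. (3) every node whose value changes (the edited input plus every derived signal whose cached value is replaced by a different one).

First evaluation (everything demanded from the output):
  sig1 = min2(3, 6) = 3
  sig3 = mul(3, 3) = 9
  sig6 = neg(9) = -9
  sig9 = mul(-9, -5) = 45
  sig10 = mul(45, -9) = -405
  sig11 = sub(45, 3) = 42
  sig12 = add(9, 42) = 51
  sig15 = max2(51, -405) = 51
  sig17 = min2(51, 42) = 42
  sig18 = sub(51, 6) = 45
  sig19 = sub(42, 45) = -3
  sig21 = min2(-3, 51) = -3

Propagation after the edit:
  sig1: runs — src6 6->0; result 0.
  sig3: runs — sig1 3->0; result 0.
  sig6: runs — sig3 9->0; result 0.
  sig9: runs — sig6 -9->0; result 0.
  sig10: runs — sig9 45->0; sig6 -9->0; result 0.
  sig11: runs — sig9 45->0; result -3.
  sig12: runs — sig3 9->0; sig11 42->-3; result -3.
  sig15: runs — sig12 51->-3; sig10 -405->0; result 0.
  sig17: runs — sig15 51->0; sig11 42->-3; result -3.
  sig18: runs — sig15 51->0; src6 6->0; result 0.
  sig19: runs — sig17 42->-3; sig18 45->0; result -3 (same value as before).
  sig21: runs — sig12 51->-3; result -3 (same value as before).

New value of sig21: -3.
Derived signals that run: sig1, sig3, sig6, sig9, sig10, sig11, sig12, sig15, sig17, sig18, sig19, sig21 — 12 in total.
Values that change: src6, sig1, sig3, sig6, sig9, sig10, sig11, sig12, sig15, sig17, sig18.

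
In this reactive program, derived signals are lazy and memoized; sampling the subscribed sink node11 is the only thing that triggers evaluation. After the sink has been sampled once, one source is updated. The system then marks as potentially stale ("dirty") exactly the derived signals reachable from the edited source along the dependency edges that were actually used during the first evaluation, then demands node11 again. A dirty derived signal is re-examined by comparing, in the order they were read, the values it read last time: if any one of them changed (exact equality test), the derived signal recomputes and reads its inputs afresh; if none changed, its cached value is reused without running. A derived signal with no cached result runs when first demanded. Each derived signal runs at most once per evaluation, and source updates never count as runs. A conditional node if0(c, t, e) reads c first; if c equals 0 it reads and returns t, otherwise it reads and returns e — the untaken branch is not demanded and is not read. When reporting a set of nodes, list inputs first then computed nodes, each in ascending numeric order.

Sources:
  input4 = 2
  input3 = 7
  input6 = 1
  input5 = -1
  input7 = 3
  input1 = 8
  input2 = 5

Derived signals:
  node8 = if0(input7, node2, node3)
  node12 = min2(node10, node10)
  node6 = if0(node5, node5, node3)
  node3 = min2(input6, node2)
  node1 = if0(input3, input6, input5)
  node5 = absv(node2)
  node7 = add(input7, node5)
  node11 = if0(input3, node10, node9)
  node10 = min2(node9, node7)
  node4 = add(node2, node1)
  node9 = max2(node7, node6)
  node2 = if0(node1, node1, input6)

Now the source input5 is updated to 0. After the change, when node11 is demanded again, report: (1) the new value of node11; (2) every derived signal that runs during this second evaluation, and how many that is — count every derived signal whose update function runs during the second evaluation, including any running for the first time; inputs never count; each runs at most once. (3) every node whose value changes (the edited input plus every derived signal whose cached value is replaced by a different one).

First demand of the output computes:
  node1 = if0(input3=7 -> else branch input5) = -1
  node2 = if0(node1=-1 -> else branch input6) = 1
  node3 = min2(1, 1) = 1
  node5 = absv(1) = 1
  node6 = if0(node5=1 -> else branch node3) = 1
  node7 = add(3, 1) = 4
  node9 = max2(4, 1) = 4
  node11 = if0(input3=7 -> else branch node9) = 4

After the edit, cleaning proceeds:
  node1: a read changed (input5 -1->0) — executes, giving 0.
  node2: a read changed (node1 -1->0) — executes, giving 0.
  node3: stays stale; no demand reaches it after the flip.
  node5: a read changed (node2 1->0) — executes, giving 0.
  node6: a read changed (node5 1->0) — executes, giving 0.
  node7: a read changed (node5 1->0) — executes, giving 3.
  node9: a read changed (node7 4->3; node6 1->0) — executes, giving 3.
  node11: a read changed (node9 4->3) — executes, giving 3.

Note the branch switch — demand abandons node3, which is never re-examined.

Demanding node11 again yields 3.
7 derived signals run: node1, node2, node5, node6, node7, node9, node11.
The nodes whose values change: input5, node1, node2, node5, node6, node7, node9, node11.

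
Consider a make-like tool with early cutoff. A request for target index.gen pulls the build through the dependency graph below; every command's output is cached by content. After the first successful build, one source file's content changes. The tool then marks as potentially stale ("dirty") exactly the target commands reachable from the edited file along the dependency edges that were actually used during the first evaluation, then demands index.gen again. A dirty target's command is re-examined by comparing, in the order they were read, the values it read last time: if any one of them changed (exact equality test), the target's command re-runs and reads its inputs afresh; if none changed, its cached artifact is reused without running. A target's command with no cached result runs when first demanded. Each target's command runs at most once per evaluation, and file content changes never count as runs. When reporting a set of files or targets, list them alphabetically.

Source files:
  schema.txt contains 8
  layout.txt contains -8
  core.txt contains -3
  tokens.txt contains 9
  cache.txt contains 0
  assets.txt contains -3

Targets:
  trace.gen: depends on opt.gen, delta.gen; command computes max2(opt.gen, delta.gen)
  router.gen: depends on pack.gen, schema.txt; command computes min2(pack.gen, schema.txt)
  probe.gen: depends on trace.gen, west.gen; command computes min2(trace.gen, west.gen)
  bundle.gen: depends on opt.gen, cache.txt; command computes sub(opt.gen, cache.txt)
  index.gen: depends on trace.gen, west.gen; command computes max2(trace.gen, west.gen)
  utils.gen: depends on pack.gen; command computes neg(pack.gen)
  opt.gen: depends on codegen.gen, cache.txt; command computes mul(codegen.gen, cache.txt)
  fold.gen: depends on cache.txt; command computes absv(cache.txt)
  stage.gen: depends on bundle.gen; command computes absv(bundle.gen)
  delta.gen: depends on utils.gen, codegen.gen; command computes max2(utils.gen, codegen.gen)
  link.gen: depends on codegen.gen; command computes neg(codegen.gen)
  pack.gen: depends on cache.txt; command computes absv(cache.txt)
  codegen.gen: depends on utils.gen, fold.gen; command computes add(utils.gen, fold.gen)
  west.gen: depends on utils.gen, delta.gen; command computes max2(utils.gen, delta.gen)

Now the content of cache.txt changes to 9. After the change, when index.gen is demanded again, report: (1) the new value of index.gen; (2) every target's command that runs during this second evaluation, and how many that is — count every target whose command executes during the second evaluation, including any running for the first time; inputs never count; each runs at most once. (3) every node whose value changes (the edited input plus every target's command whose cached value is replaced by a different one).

Demanding index.gen again yields 0.
7 target commands run: codegen.gen, delta.gen, fold.gen, opt.gen, pack.gen, utils.gen, west.gen.
The nodes whose values change: cache.txt, fold.gen, pack.gen, utils.gen.
Note where the cutoff bites: trace.gen is checked, finds nothing changed, and keeps its cache.

First demand of the output computes:
  fold.gen = absv(0) = 0
  pack.gen = absv(0) = 0
  utils.gen = neg(0) = 0
  codegen.gen = add(0, 0) = 0
  delta.gen = max2(0, 0) = 0
  opt.gen = mul(0, 0) = 0
  trace.gen = max2(0, 0) = 0
  west.gen = max2(0, 0) = 0
  index.gen = max2(0, 0) = 0

After the edit, cleaning proceeds:
  fold.gen: a read changed (cache.txt 0->9) — executes, giving 9.
  pack.gen: a read changed (cache.txt 0->9) — executes, giving 9.
  utils.gen: a read changed (pack.gen 0->9) — executes, giving -9.
  codegen.gen: a read changed (utils.gen 0->-9; fold.gen 0->9) — executes, giving 0 — identical to its old value.
  delta.gen: a read changed (utils.gen 0->-9) — executes, giving 0 — identical to its old value.
  opt.gen: a read changed (cache.txt 0->9) — executes, giving 0 — identical to its old value.
  trace.gen: dirty, but its reads are unchanged (opt.gen unchanged, delta.gen unchanged); cached 0 stands.
  west.gen: a read changed (utils.gen 0->-9) — executes, giving 0 — identical to its old value.
  index.gen: dirty, but its reads are unchanged (trace.gen unchanged, west.gen unchanged); cached 0 stands.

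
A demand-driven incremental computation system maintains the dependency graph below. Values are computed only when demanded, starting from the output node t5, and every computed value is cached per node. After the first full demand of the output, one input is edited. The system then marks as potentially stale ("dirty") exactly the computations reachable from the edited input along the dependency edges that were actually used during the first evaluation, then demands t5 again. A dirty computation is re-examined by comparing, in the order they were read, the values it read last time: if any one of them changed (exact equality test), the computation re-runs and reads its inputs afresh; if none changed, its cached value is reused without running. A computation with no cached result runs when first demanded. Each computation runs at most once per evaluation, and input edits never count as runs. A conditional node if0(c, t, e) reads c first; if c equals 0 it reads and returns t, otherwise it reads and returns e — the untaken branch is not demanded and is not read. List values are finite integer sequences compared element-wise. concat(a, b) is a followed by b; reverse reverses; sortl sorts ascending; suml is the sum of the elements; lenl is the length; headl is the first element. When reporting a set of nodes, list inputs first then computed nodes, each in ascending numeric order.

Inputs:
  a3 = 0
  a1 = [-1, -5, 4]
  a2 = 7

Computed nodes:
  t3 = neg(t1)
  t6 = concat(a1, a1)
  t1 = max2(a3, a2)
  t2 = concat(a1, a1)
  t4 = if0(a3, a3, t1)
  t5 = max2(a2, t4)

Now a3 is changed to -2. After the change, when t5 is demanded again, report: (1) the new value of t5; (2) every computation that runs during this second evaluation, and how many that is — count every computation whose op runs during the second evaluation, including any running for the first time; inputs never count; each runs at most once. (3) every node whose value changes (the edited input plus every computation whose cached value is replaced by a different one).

First evaluation (everything demanded from the output):
  t4 = if0(a3=0 -> then branch a3) = 0
  t5 = max2(7, 0) = 7

Propagation after the edit:
  t1: demanded for the first time — runs, produces 7.
  t4: runs — a3 0->-2; a3 0->-2; result 7.
  t5: runs — t4 0->7; result 7 (same value as before).

Key observation: a condition flipped, so demand reaches new nodes — t1 runs for the first time.

New value of t5: 7.
Computations that run: t1, t4, t5 — 3 in total.
Values that change: a3, t4.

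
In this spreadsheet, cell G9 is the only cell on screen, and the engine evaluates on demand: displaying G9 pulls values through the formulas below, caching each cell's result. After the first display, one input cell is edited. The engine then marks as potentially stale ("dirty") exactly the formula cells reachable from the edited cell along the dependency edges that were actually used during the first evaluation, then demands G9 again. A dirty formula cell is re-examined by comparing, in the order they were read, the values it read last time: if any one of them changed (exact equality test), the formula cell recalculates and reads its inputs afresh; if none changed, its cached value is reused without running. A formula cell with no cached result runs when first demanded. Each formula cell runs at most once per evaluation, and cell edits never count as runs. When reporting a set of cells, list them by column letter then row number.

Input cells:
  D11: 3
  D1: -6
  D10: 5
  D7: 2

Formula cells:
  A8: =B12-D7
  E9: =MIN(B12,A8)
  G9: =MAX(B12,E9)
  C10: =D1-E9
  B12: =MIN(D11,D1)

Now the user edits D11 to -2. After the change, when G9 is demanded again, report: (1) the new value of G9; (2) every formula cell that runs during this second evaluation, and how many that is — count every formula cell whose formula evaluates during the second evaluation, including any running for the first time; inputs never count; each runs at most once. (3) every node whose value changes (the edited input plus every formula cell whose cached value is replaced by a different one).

Initial pass — values computed on the first demand:
  B12 = MIN(3, -6) = -6
  A8 = -6 - 2 = -8
  E9 = MIN(-6, -8) = -8
  G9 = MAX(-6, -8) = -6

Second demand — change propagation:
  B12: re-runs because D11 3->-2; new result -6 (unchanged).
  A8: re-examined; everything it read last time is the same (B12 unchanged, D7 unchanged) — cache -8 kept, no run.
  E9: re-examined; everything it read last time is the same (B12 unchanged, A8 unchanged) — cache -8 kept, no run.
  G9: re-examined; everything it read last time is the same (B12 unchanged, E9 unchanged) — cache -6 kept, no run.

The important point: B12 recomputes to an identical value, and the output ends up unchanged.

G9 now evaluates to -6.
Run set: B12 (1 run).
Changed values: D11.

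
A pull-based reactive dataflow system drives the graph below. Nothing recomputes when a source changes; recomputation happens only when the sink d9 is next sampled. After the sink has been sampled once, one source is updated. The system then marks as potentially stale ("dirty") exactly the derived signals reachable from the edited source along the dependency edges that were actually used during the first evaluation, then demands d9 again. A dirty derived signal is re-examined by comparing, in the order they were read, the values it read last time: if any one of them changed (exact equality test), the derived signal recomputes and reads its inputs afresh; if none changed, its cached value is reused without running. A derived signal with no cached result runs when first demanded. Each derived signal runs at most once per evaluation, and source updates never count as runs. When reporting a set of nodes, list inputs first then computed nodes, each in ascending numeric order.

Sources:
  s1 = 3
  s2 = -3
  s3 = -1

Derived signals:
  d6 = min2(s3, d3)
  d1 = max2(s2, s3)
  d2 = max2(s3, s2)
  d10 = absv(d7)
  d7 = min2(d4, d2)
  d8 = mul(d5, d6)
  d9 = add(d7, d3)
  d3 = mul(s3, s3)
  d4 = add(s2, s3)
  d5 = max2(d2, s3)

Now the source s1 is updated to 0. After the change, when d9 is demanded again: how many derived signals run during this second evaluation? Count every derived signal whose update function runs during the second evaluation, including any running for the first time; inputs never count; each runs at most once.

Derived signals that run: none — 0 in total.
Key observation: s1 is never demanded by the output, so the edit triggers no recomputation at all.

First evaluation (everything demanded from the output):
  d2 = max2(-1, -3) = -1
  d3 = mul(-1, -1) = 1
  d4 = add(-3, -1) = -4
  d7 = min2(-4, -1) = -4
  d9 = add(-4, 1) = -3

Propagation after the edit:
  s1 feeds no computation that the output demands — nothing is marked dirty and nothing runs.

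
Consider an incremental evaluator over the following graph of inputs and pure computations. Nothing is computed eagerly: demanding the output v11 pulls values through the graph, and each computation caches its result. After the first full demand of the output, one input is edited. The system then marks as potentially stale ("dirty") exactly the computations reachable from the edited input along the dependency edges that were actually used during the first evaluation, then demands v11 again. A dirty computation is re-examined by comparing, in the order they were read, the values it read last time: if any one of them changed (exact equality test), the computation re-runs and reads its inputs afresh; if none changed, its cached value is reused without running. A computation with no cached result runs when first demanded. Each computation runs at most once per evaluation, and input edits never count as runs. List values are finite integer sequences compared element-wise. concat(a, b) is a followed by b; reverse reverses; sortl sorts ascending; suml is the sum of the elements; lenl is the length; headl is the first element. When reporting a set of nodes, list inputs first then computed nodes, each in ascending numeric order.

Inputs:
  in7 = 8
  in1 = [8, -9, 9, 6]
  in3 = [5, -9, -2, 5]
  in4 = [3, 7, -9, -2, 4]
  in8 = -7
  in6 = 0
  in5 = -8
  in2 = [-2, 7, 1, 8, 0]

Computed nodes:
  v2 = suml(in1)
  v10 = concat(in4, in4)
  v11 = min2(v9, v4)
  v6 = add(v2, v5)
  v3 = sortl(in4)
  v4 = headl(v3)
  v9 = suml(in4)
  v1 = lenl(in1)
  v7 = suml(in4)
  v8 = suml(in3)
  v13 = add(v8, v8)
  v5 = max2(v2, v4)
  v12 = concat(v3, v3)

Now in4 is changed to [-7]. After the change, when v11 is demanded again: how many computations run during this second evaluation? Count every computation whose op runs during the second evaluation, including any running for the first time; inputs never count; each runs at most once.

Run set: v3, v4, v9, v11 (4 run).

Initial pass — values computed on the first demand:
  v3 = sortl([3, 7, -9, -2, 4]) = [-9, -2, 3, 4, 7]
  v4 = headl([-9, -2, 3, 4, 7]) = -9
  v9 = suml([3, 7, -9, -2, 4]) = 3
  v11 = min2(3, -9) = -9

Second demand — change propagation:
  v3: re-runs because in4 [3, 7, -9, -2, 4]->[-7]; new result [-7].
  v4: re-runs because v3 [-9, -2, 3, 4, 7]->[-7]; new result -7.
  v9: re-runs because in4 [3, 7, -9, -2, 4]->[-7]; new result -7.
  v11: re-runs because v9 3->-7; v4 -9->-7; new result -7.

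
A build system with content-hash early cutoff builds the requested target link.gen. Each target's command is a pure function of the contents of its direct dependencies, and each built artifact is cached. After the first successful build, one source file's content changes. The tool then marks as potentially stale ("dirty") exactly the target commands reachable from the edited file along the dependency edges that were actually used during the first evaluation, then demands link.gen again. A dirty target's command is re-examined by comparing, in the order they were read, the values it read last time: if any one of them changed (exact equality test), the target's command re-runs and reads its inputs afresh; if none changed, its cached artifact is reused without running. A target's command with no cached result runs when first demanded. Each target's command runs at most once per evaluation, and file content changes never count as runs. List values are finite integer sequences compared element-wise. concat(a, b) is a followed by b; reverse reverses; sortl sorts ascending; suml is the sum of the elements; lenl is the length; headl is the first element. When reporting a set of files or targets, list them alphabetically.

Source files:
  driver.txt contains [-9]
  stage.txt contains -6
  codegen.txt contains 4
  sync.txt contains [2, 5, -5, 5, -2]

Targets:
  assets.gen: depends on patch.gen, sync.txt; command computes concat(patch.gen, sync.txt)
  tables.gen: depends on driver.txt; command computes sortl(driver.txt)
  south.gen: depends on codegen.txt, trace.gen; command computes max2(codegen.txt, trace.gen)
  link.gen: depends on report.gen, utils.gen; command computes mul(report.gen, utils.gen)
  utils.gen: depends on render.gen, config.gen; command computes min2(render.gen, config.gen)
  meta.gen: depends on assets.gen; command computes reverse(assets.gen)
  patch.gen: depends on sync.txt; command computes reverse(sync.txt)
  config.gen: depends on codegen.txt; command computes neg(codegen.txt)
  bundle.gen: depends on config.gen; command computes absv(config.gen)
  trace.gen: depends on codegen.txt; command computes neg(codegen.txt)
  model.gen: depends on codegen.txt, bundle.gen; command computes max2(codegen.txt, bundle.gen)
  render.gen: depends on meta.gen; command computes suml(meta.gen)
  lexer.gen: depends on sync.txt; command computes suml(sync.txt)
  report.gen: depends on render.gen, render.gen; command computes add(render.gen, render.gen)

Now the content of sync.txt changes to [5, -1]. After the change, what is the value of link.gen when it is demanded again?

First evaluation (everything demanded from the output):
  config.gen = neg(4) = -4
  patch.gen = reverse([2, 5, -5, 5, -2]) = [-2, 5, -5, 5, 2]
  assets.gen = concat([-2, 5, -5, 5, 2], [2, 5, -5, 5, -2]) = [-2, 5, -5, 5, 2, 2, 5, -5, 5, -2]
  meta.gen = reverse([-2, 5, -5, 5, 2, 2, 5, -5, 5, -2]) = [-2, 5, -5, 5, 2, 2, 5, -5, 5, -2]
  render.gen = suml([-2, 5, -5, 5, 2, 2, 5, -5, 5, -2]) = 10
  report.gen = add(10, 10) = 20
  utils.gen = min2(10, -4) = -4
  link.gen = mul(20, -4) = -80

Propagation after the edit:
  patch.gen: runs — sync.txt [2, 5, -5, 5, -2]->[5, -1]; result [-1, 5].
  assets.gen: runs — patch.gen [-2, 5, -5, 5, 2]->[-1, 5]; sync.txt [2, 5, -5, 5, -2]->[5, -1]; result [-1, 5, 5, -1].
  meta.gen: runs — assets.gen [-2, 5, -5, 5, 2, 2, 5, -5, 5, -2]->[-1, 5, 5, -1]; result [-1, 5, 5, -1].
  render.gen: runs — meta.gen [-2, 5, -5, 5, 2, 2, 5, -5, 5, -2]->[-1, 5, 5, -1]; result 8.
  report.gen: runs — render.gen 10->8; render.gen 10->8; result 16.
  utils.gen: runs — render.gen 10->8; result -4 (same value as before).
  link.gen: runs — report.gen 20->16; result -64.

New value of link.gen: -64.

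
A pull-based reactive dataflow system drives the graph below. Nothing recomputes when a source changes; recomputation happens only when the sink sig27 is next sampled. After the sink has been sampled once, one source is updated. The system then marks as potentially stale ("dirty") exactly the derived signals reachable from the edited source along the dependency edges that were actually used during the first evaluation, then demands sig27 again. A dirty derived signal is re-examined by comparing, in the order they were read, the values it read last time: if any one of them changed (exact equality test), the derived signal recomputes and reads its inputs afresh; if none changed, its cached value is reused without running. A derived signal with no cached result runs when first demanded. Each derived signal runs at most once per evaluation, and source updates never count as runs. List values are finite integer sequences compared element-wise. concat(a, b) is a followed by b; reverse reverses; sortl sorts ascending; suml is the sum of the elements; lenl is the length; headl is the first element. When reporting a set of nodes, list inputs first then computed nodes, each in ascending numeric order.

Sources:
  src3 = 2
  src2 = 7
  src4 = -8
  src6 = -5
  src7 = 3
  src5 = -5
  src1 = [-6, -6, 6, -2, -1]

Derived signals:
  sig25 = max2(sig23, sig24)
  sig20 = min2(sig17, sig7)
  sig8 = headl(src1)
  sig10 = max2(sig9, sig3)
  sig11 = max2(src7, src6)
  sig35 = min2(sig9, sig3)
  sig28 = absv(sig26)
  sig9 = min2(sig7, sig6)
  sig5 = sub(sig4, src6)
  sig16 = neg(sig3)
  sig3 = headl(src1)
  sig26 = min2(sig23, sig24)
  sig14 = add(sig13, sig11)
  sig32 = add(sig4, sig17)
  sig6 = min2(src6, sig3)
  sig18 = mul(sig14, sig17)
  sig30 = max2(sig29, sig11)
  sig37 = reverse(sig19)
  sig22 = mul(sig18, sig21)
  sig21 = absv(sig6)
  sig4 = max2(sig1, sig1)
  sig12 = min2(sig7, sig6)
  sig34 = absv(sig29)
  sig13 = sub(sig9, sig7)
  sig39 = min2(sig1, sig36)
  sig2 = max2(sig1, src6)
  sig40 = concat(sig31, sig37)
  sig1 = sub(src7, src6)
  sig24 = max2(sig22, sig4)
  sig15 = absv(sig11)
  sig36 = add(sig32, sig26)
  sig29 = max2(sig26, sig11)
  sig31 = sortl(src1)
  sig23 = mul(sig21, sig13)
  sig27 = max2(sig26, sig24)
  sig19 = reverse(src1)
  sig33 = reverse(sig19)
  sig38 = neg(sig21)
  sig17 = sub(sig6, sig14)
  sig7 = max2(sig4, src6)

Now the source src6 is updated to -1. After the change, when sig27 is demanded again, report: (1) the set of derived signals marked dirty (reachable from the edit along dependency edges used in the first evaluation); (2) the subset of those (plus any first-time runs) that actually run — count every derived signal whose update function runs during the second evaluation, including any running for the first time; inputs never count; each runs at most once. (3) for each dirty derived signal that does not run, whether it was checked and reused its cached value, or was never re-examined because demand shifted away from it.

First evaluation (everything demanded from the output):
  sig1 = sub(3, -5) = 8
  sig3 = headl([-6, -6, 6, -2, -1]) = -6
  sig4 = max2(8, 8) = 8
  sig6 = min2(-5, -6) = -6
  sig7 = max2(8, -5) = 8
  sig9 = min2(8, -6) = -6
  sig11 = max2(3, -5) = 3
  sig13 = sub(-6, 8) = -14
  sig14 = add(-14, 3) = -11
  sig17 = sub(-6, -11) = 5
  sig18 = mul(-11, 5) = -55
  sig21 = absv(-6) = 6
  sig22 = mul(-55, 6) = -330
  sig23 = mul(6, -14) = -84
  sig24 = max2(-330, 8) = 8
  sig26 = min2(-84, 8) = -84
  sig27 = max2(-84, 8) = 8

Propagation after the edit:
  sig1: runs — src6 -5->-1; result 4.
  sig4: runs — sig1 8->4; sig1 8->4; result 4.
  sig6: runs — src6 -5->-1; result -6 (same value as before).
  sig7: runs — sig4 8->4; src6 -5->-1; result 4.
  sig9: runs — sig7 8->4; result -6 (same value as before).
  sig11: runs — src6 -5->-1; result 3 (same value as before).
  sig13: runs — sig7 8->4; result -10.
  sig14: runs — sig13 -14->-10; result -7.
  sig17: runs — sig14 -11->-7; result 1.
  sig18: runs — sig14 -11->-7; sig17 5->1; result -7.
  sig21: checked — values it read are unchanged (sig6 unchanged); reused cached 6 without running.
  sig22: runs — sig18 -55->-7; result -42.
  sig23: runs — sig13 -14->-10; result -60.
  sig24: runs — sig22 -330->-42; sig4 8->4; result 4.
  sig26: runs — sig23 -84->-60; sig24 8->4; result -60.
  sig27: runs — sig26 -84->-60; sig24 8->4; result 4.

Key observation: the cutoff stops propagation at sig21 — its inputs' values are unchanged, so it reuses its cache.

Marked dirty: sig1, sig4, sig6, sig7, sig9, sig11, sig13, sig14, sig17, sig18, sig21, sig22, sig23, sig24, sig26, sig27.
Derived signals that run: sig1, sig4, sig6, sig7, sig9, sig11, sig13, sig14, sig17, sig18, sig22, sig23, sig24, sig26, sig27 — 15 in total.
Checked but reused from cache: sig21.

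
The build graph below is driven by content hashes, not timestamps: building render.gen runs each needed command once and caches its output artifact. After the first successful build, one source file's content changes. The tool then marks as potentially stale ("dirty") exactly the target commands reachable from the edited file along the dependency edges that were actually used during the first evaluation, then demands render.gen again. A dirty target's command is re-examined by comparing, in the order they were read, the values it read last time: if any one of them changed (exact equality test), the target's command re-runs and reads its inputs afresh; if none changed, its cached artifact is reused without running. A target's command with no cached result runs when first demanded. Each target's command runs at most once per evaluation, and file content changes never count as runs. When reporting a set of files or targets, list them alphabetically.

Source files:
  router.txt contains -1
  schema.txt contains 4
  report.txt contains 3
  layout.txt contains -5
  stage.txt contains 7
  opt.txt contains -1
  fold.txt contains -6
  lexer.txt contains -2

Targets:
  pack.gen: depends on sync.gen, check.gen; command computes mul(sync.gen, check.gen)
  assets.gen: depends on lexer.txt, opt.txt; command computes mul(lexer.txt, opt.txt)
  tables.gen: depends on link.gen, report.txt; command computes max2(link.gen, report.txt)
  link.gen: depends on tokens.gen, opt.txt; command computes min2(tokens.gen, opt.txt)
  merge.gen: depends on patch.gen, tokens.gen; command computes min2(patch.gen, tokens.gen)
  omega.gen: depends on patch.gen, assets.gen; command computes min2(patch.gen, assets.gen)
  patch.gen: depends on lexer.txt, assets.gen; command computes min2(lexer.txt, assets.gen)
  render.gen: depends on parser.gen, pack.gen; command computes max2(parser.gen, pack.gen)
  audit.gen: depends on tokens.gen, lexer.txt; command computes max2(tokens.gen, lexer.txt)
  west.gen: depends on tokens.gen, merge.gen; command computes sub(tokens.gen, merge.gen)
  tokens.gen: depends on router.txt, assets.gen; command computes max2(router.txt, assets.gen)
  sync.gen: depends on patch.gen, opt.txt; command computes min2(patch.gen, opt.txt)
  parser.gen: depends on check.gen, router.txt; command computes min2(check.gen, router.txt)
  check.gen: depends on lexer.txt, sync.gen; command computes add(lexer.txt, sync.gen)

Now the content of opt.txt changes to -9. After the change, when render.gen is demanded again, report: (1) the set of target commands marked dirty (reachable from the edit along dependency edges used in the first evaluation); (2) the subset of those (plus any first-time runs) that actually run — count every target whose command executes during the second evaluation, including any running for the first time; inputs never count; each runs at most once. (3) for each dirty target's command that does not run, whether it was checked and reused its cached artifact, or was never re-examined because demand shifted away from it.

Initial pass — values computed on the first demand:
  assets.gen = mul(-2, -1) = 2
  patch.gen = min2(-2, 2) = -2
  sync.gen = min2(-2, -1) = -2
  check.gen = add(-2, -2) = -4
  pack.gen = mul(-2, -4) = 8
  parser.gen = min2(-4, -1) = -4
  render.gen = max2(-4, 8) = 8

Second demand — change propagation:
  assets.gen: re-runs because opt.txt -1->-9; new result 18.
  patch.gen: re-runs because assets.gen 2->18; new result -2 (unchanged).
  sync.gen: re-runs because opt.txt -1->-9; new result -9.
  check.gen: re-runs because sync.gen -2->-9; new result -11.
  pack.gen: re-runs because sync.gen -2->-9; check.gen -4->-11; new result 99.
  parser.gen: re-runs because check.gen -4->-11; new result -11.
  render.gen: re-runs because parser.gen -4->-11; pack.gen 8->99; new result 99.

Dirty set: assets.gen, check.gen, pack.gen, parser.gen, patch.gen, render.gen, sync.gen.
Run set: assets.gen, check.gen, pack.gen, parser.gen, patch.gen, render.gen, sync.gen (7 run).
All dirty target commands ended up running.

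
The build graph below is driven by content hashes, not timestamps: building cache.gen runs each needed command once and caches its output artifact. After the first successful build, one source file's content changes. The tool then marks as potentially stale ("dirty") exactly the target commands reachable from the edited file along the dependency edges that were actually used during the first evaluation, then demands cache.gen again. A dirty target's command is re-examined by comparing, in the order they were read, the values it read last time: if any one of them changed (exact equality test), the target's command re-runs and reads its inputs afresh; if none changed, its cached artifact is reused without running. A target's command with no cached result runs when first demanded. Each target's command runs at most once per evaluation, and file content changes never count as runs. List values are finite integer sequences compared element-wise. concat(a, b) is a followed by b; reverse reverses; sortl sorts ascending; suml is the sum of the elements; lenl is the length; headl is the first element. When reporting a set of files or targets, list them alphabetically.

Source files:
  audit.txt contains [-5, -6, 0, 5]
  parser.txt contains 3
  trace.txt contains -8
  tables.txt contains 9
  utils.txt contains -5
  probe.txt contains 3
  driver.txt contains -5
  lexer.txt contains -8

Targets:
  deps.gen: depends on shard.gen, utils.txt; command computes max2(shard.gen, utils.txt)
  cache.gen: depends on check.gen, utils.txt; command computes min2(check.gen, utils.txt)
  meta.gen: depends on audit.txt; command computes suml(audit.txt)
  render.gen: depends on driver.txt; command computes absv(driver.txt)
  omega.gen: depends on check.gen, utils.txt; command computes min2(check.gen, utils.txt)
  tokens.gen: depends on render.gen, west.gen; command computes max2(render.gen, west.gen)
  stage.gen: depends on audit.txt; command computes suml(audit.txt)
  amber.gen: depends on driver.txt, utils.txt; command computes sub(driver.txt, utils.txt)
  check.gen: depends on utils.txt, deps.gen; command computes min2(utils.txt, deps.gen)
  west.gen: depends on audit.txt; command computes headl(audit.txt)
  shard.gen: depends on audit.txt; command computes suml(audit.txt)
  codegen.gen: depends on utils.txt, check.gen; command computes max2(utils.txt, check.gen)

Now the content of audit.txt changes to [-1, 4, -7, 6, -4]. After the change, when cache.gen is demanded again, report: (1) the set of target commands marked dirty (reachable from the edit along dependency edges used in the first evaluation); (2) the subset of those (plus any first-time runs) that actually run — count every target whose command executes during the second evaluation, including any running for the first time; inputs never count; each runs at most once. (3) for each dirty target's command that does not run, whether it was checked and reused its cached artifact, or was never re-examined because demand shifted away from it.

Dirty set: cache.gen, check.gen, deps.gen, shard.gen.
Run set: check.gen, deps.gen, shard.gen (3 run).
Re-examined without running (cache reused): cache.gen.
The important point: check.gen recomputes to an identical value, and the output ends up unchanged.

Initial pass — values computed on the first demand:
  shard.gen = suml([-5, -6, 0, 5]) = -6
  deps.gen = max2(-6, -5) = -5
  check.gen = min2(-5, -5) = -5
  cache.gen = min2(-5, -5) = -5

Second demand — change propagation:
  shard.gen: re-runs because audit.txt [-5, -6, 0, 5]->[-1, 4, -7, 6, -4]; new result -2.
  deps.gen: re-runs because shard.gen -6->-2; new result -2.
  check.gen: re-runs because deps.gen -5->-2; new result -5 (unchanged).
  cache.gen: re-examined; everything it read last time is the same (check.gen unchanged, utils.txt unchanged) — cache -5 kept, no run.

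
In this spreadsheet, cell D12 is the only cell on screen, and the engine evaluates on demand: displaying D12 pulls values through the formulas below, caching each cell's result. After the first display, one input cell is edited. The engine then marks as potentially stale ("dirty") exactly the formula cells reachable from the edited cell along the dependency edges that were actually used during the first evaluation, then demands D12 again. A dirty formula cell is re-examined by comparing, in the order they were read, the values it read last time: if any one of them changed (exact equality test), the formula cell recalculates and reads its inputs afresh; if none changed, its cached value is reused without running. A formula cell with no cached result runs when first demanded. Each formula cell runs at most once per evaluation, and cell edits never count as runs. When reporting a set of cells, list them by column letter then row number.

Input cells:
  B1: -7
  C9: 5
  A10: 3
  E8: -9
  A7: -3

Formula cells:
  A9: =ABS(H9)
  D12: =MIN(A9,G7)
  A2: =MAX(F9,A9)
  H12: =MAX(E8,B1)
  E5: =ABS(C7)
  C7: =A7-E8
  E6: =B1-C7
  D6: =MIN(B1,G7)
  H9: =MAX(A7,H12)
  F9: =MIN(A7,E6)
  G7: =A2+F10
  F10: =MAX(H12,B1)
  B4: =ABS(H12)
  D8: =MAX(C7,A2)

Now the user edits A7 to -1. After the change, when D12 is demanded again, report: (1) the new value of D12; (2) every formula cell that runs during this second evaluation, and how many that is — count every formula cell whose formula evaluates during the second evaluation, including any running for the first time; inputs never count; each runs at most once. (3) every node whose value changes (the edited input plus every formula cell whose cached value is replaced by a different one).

D12 now evaluates to -6.
Run set: A2, A9, C7, D12, E6, F9, G7, H9 (8 run).
Changed values: A2, A7, A9, C7, D12, E6, F9, G7, H9.

Initial pass — values computed on the first demand:
  C7 = -3 - -9 = 6
  E6 = -7 - 6 = -13
  F9 = MIN(-3, -13) = -13
  H12 = MAX(-9, -7) = -7
  F10 = MAX(-7, -7) = -7
  H9 = MAX(-3, -7) = -3
  A9 = ABS(-3) = 3
  A2 = MAX(-13, 3) = 3
  G7 = 3 + -7 = -4
  D12 = MIN(3, -4) = -4

Second demand — change propagation:
  C7: re-runs because A7 -3->-1; new result 8.
  E6: re-runs because C7 6->8; new result -15.
  F9: re-runs because A7 -3->-1; E6 -13->-15; new result -15.
  H9: re-runs because A7 -3->-1; new result -1.
  A9: re-runs because H9 -3->-1; new result 1.
  A2: re-runs because F9 -13->-15; A9 3->1; new result 1.
  G7: re-runs because A2 3->1; new result -6.
  D12: re-runs because A9 3->1; G7 -4->-6; new result -6.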